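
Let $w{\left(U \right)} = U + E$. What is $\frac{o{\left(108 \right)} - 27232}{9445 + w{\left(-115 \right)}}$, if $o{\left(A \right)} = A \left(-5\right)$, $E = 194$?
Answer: $- \frac{6943}{2381} \approx -2.916$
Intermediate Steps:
$o{\left(A \right)} = - 5 A$
$w{\left(U \right)} = 194 + U$ ($w{\left(U \right)} = U + 194 = 194 + U$)
$\frac{o{\left(108 \right)} - 27232}{9445 + w{\left(-115 \right)}} = \frac{\left(-5\right) 108 - 27232}{9445 + \left(194 - 115\right)} = \frac{-540 - 27232}{9445 + 79} = - \frac{27772}{9524} = \left(-27772\right) \frac{1}{9524} = - \frac{6943}{2381}$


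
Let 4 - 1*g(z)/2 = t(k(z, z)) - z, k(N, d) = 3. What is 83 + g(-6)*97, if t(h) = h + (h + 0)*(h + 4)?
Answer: -4961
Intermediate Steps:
t(h) = h + h*(4 + h)
g(z) = -40 + 2*z (g(z) = 8 - 2*(3*(5 + 3) - z) = 8 - 2*(3*8 - z) = 8 - 2*(24 - z) = 8 + (-48 + 2*z) = -40 + 2*z)
83 + g(-6)*97 = 83 + (-40 + 2*(-6))*97 = 83 + (-40 - 12)*97 = 83 - 52*97 = 83 - 5044 = -4961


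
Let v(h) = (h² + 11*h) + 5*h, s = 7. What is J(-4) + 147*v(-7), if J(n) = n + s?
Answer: -9258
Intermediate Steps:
J(n) = 7 + n (J(n) = n + 7 = 7 + n)
v(h) = h² + 16*h
J(-4) + 147*v(-7) = (7 - 4) + 147*(-7*(16 - 7)) = 3 + 147*(-7*9) = 3 + 147*(-63) = 3 - 9261 = -9258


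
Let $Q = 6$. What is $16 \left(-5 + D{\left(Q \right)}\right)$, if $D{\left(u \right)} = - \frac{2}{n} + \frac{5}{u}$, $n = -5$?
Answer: $- \frac{904}{15} \approx -60.267$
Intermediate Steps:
$D{\left(u \right)} = \frac{2}{5} + \frac{5}{u}$ ($D{\left(u \right)} = - \frac{2}{-5} + \frac{5}{u} = \left(-2\right) \left(- \frac{1}{5}\right) + \frac{5}{u} = \frac{2}{5} + \frac{5}{u}$)
$16 \left(-5 + D{\left(Q \right)}\right) = 16 \left(-5 + \left(\frac{2}{5} + \frac{5}{6}\right)\right) = 16 \left(-5 + \frac{37}{30}\right) = 16 \left(- \frac{113}{30}\right) = - \frac{904}{15}$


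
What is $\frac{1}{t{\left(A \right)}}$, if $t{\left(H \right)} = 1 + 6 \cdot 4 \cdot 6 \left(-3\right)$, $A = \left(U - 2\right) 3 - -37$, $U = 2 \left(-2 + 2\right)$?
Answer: $- \frac{1}{431} \approx -0.0023202$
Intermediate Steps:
$U = 0$ ($U = 2 \cdot 0 = 0$)
$A = 31$ ($A = \left(0 - 2\right) 3 - -37 = \left(-2\right) 3 + 37 = -6 + 37 = 31$)
$t{\left(H \right)} = -431$ ($t{\left(H \right)} = 1 + 24 \cdot 6 \left(-3\right) = 1 + 144 \left(-3\right) = 1 - 432 = -431$)
$\frac{1}{t{\left(A \right)}} = \frac{1}{-431} = - \frac{1}{431}$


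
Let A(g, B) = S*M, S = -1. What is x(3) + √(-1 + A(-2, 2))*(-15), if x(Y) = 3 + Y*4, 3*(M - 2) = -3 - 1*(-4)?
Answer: 15 - 5*I*√30 ≈ 15.0 - 27.386*I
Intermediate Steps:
M = 7/3 (M = 2 + (-3 - 1*(-4))/3 = 2 + (-3 + 4)/3 = 2 + (⅓)*1 = 2 + ⅓ = 7/3 ≈ 2.3333)
x(Y) = 3 + 4*Y
A(g, B) = -7/3 (A(g, B) = -1*7/3 = -7/3)
x(3) + √(-1 + A(-2, 2))*(-15) = (3 + 4*3) + √(-1 - 7/3)*(-15) = (3 + 12) + √(-10/3)*(-15) = 15 + (I*√30/3)*(-15) = 15 - 5*I*√30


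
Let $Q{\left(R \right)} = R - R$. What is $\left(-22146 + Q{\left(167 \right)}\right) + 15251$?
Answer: $-6895$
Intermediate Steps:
$Q{\left(R \right)} = 0$
$\left(-22146 + Q{\left(167 \right)}\right) + 15251 = \left(-22146 + 0\right) + 15251 = -22146 + 15251 = -6895$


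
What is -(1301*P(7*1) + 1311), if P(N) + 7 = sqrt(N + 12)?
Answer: 7796 - 1301*sqrt(19) ≈ 2125.1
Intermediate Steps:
P(N) = -7 + sqrt(12 + N) (P(N) = -7 + sqrt(N + 12) = -7 + sqrt(12 + N))
-(1301*P(7*1) + 1311) = -(1301*(-7 + sqrt(12 + 7*1)) + 1311) = -(1301*(-7 + sqrt(12 + 7)) + 1311) = -(1301*(-7 + sqrt(19)) + 1311) = -((-9107 + 1301*sqrt(19)) + 1311) = -(-7796 + 1301*sqrt(19)) = 7796 - 1301*sqrt(19)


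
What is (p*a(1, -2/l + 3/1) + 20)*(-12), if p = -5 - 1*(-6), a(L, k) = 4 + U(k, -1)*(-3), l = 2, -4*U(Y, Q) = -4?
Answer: -252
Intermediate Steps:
U(Y, Q) = 1 (U(Y, Q) = -¼*(-4) = 1)
a(L, k) = 1 (a(L, k) = 4 + 1*(-3) = 4 - 3 = 1)
p = 1 (p = -5 + 6 = 1)
(p*a(1, -2/l + 3/1) + 20)*(-12) = (1*1 + 20)*(-12) = (1 + 20)*(-12) = 21*(-12) = -252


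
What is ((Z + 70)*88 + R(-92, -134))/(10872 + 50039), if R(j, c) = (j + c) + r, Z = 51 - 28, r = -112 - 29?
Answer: 7817/60911 ≈ 0.12833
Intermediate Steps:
r = -141
Z = 23
R(j, c) = -141 + c + j (R(j, c) = (j + c) - 141 = (c + j) - 141 = -141 + c + j)
((Z + 70)*88 + R(-92, -134))/(10872 + 50039) = ((23 + 70)*88 + (-141 - 134 - 92))/(10872 + 50039) = (93*88 - 367)/60911 = (8184 - 367)*(1/60911) = 7817*(1/60911) = 7817/60911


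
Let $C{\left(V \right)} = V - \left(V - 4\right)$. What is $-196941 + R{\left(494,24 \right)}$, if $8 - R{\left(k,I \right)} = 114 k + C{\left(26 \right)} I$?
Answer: $-253345$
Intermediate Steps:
$C{\left(V \right)} = 4$ ($C{\left(V \right)} = V - \left(-4 + V\right) = 4$)
$R{\left(k,I \right)} = 8 - 114 k - 4 I$ ($R{\left(k,I \right)} = 8 - \left(114 k + 4 I\right) = 8 - \left(4 I + 114 k\right) = 8 - 114 k - 4 I$)
$-196941 + R{\left(494,24 \right)} = -196941 - 56404 = -253345$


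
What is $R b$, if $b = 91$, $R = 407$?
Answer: $37037$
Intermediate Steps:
$R b = 407 \cdot 91 = 37037$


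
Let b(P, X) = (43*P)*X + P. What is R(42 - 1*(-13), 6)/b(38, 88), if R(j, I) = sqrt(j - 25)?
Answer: sqrt(30)/143830 ≈ 3.8081e-5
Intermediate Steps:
b(P, X) = P + 43*P*X (b(P, X) = 43*P*X + P = P + 43*P*X)
R(j, I) = sqrt(-25 + j)
R(42 - 1*(-13), 6)/b(38, 88) = sqrt(-25 + (42 - 1*(-13)))/((38*(1 + 43*88))) = sqrt(-25 + (42 + 13))/((38*(1 + 3784))) = sqrt(-25 + 55)/((38*3785)) = sqrt(30)/143830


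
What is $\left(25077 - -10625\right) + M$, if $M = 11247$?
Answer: $46949$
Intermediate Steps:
$\left(25077 - -10625\right) + M = \left(25077 - -10625\right) + 11247 = \left(25077 + \left(-3217 + 13842\right)\right) + 11247 = \left(25077 + 10625\right) + 11247 = 35702 + 11247 = 46949$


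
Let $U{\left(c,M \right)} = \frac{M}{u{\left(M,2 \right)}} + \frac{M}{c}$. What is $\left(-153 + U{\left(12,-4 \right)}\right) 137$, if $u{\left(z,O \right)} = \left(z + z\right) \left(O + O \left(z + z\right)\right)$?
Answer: $- \frac{1764971}{84} \approx -21012.0$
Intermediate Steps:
$u{\left(z,O \right)} = 2 z \left(O + 2 O z\right)$ ($u{\left(z,O \right)} = 2 z \left(O + O 2 z\right) = 2 z \left(O + 2 O z\right)$)
$U{\left(c,M \right)} = \frac{1}{4 \left(1 + 2 M\right)} + \frac{M}{c}$ ($U{\left(c,M \right)} = \frac{M}{2 \cdot 2 M \left(1 + 2 M\right)} + \frac{M}{c} = \frac{M}{4 M \left(1 + 2 M\right)} + \frac{M}{c} = M \frac{1}{4 M \left(1 + 2 M\right)} + \frac{M}{c} = \frac{1}{4 \left(1 + 2 M\right)} + \frac{M}{c}$)
$\left(-153 + U{\left(12,-4 \right)}\right) 137 = \left(-153 + \left(\frac{1}{4 \left(1 + 2 \left(-4\right)\right)} - \frac{4}{12}\right)\right) 137 = \left(-153 + \left(\frac{1}{4 \left(1 - 8\right)} - \frac{1}{3}\right)\right) 137 = \left(-153 - \left(\frac{1}{3} - \frac{1}{4 \left(-7\right)}\right)\right) 137 = \left(-153 + \left(\frac{1}{4} \left(- \frac{1}{7}\right) - \frac{1}{3}\right)\right) 137 = \left(-153 - \frac{31}{84}\right) 137 = \left(- \frac{12883}{84}\right) 137 = - \frac{1764971}{84}$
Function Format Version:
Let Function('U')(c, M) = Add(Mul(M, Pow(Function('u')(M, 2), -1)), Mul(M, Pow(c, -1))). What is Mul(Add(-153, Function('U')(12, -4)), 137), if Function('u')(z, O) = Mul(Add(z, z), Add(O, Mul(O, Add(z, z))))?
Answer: Rational(-1764971, 84) ≈ -21012.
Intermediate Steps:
Function('u')(z, O) = Mul(2, z, Add(O, Mul(2, O, z))) (Function('u')(z, O) = Mul(Mul(2, z), Add(O, Mul(O, Mul(2, z)))) = Mul(Mul(2, z), Add(O, Mul(2, O, z))) = Mul(2, z, Add(O, Mul(2, O, z))))
Function('U')(c, M) = Add(Mul(Rational(1, 4), Pow(Add(1, Mul(2, M)), -1)), Mul(M, Pow(c, -1))) (Function('U')(c, M) = Add(Mul(M, Pow(Mul(2, 2, M, Add(1, Mul(2, M))), -1)), Mul(M, Pow(c, -1))) = Add(Mul(M, Pow(Mul(4, M, Add(1, Mul(2, M))), -1)), Mul(M, Pow(c, -1))) = Add(Mul(M, Mul(Rational(1, 4), Pow(M, -1), Pow(Add(1, Mul(2, M)), -1))), Mul(M, Pow(c, -1))) = Add(Mul(Rational(1, 4), Pow(Add(1, Mul(2, M)), -1)), Mul(M, Pow(c, -1))))
Mul(Add(-153, Function('U')(12, -4)), 137) = Mul(Add(-153, Add(Mul(Rational(1, 4), Pow(Add(1, Mul(2, -4)), -1)), Mul(-4, Pow(12, -1)))), 137) = Mul(Add(-153, Add(Mul(Rational(1, 4), Pow(Add(1, -8), -1)), Mul(-4, Rational(1, 12)))), 137) = Mul(Add(-153, Add(Mul(Rational(1, 4), Pow(-7, -1)), Rational(-1, 3))), 137) = Mul(Add(-153, Add(Mul(Rational(1, 4), Rational(-1, 7)), Rational(-1, 3))), 137) = Mul(Add(-153, Add(Rational(-1, 28), Rational(-1, 3))), 137) = Mul(Add(-153, Rational(-31, 84)), 137) = Mul(Rational(-12883, 84), 137) = Rational(-1764971, 84)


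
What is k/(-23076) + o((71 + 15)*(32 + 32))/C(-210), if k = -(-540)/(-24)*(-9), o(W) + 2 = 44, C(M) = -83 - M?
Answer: 209661/651256 ≈ 0.32193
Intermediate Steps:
o(W) = 42 (o(W) = -2 + 44 = 42)
k = 405/2 (k = -(-540)*(-1)/24*(-9) = -30*3/4*(-9) = -45/2*(-9) = 405/2 ≈ 202.50)
k/(-23076) + o((71 + 15)*(32 + 32))/C(-210) = (405/2)/(-23076) + 42/(-83 - 1*(-210)) = (405/2)*(-1/23076) + 42/(-83 + 210) = -45/5128 + 42/127 = 209661/651256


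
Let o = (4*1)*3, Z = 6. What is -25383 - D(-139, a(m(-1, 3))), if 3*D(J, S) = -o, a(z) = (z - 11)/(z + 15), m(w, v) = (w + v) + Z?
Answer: -25379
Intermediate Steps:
m(w, v) = 6 + v + w (m(w, v) = (w + v) + 6 = (v + w) + 6 = 6 + v + w)
o = 12 (o = 4*3 = 12)
a(z) = (-11 + z)/(15 + z)
D(J, S) = -4 (D(J, S) = (-1*12)/3 = (1/3)*(-12) = -4)
-25383 - D(-139, a(m(-1, 3))) = -25383 - 1*(-4) = -25383 + 4 = -25379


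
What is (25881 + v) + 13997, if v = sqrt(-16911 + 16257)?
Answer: 39878 + I*sqrt(654) ≈ 39878.0 + 25.573*I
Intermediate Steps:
v = I*sqrt(654) (v = sqrt(-654) = I*sqrt(654) ≈ 25.573*I)
(25881 + v) + 13997 = (25881 + I*sqrt(654)) + 13997 = 39878 + I*sqrt(654)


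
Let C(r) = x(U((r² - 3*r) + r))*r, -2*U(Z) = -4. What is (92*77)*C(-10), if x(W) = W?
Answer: -141680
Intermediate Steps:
U(Z) = 2 (U(Z) = -½*(-4) = 2)
C(r) = 2*r
(92*77)*C(-10) = (92*77)*(2*(-10)) = 7084*(-20) = -141680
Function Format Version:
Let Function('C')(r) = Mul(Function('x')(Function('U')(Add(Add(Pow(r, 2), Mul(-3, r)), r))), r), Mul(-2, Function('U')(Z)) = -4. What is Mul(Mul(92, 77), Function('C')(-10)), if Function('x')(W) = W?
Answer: -141680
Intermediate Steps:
Function('U')(Z) = 2 (Function('U')(Z) = Mul(Rational(-1, 2), -4) = 2)
Function('C')(r) = Mul(2, r)
Mul(Mul(92, 77), Function('C')(-10)) = Mul(Mul(92, 77), Mul(2, -10)) = Mul(7084, -20) = -141680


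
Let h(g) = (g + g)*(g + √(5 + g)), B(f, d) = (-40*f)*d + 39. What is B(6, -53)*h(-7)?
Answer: 1250382 - 178626*I*√2 ≈ 1.2504e+6 - 2.5262e+5*I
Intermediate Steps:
B(f, d) = 39 - 40*d*f (B(f, d) = -40*d*f + 39 = 39 - 40*d*f)
h(g) = 2*g*(g + √(5 + g)) (h(g) = (2*g)*(g + √(5 + g)) = 2*g*(g + √(5 + g)))
B(6, -53)*h(-7) = (39 - 40*(-53)*6)*(2*(-7)*(-7 + √(5 - 7))) = (39 + 12720)*(2*(-7)*(-7 + √(-2))) = 12759*(2*(-7)*(-7 + I*√2)) = 12759*(98 - 14*I*√2) = 1250382 - 178626*I*√2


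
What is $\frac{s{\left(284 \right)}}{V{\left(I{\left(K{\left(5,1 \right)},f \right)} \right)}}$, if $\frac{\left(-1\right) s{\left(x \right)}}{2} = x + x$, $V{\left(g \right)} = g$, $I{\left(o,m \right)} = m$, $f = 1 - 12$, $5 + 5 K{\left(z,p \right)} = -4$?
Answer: $\frac{1136}{11} \approx 103.27$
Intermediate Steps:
$K{\left(z,p \right)} = - \frac{9}{5}$ ($K{\left(z,p \right)} = -1 + \frac{1}{5} \left(-4\right) = -1 - \frac{4}{5} = - \frac{9}{5}$)
$f = -11$
$s{\left(x \right)} = - 4 x$ ($s{\left(x \right)} = - 2 \left(x + x\right) = - 2 \cdot 2 x = - 4 x$)
$\frac{s{\left(284 \right)}}{V{\left(I{\left(K{\left(5,1 \right)},f \right)} \right)}} = \frac{\left(-4\right) 284}{-11} = \left(-1136\right) \left(- \frac{1}{11}\right) = \frac{1136}{11}$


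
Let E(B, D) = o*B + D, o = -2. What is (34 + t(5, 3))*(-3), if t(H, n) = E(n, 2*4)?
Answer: -108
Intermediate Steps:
E(B, D) = D - 2*B (E(B, D) = -2*B + D = D - 2*B)
t(H, n) = 8 - 2*n (t(H, n) = 2*4 - 2*n = 8 - 2*n)
(34 + t(5, 3))*(-3) = (34 + (8 - 2*3))*(-3) = (34 + (8 - 6))*(-3) = (34 + 2)*(-3) = 36*(-3) = -108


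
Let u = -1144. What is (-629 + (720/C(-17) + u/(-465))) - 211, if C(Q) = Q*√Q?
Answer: -389456/465 + 720*I*√17/289 ≈ -837.54 + 10.272*I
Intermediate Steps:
C(Q) = Q^(3/2)
(-629 + (720/C(-17) + u/(-465))) - 211 = (-629 + (720/((-17)^(3/2)) - 1144/(-465))) - 211 = (-629 + (720/((-17*I*√17)) - 1144*(-1/465))) - 211 = (-629 + (720*(I*√17/289) + 1144/465)) - 211 = (-629 + (720*I*√17/289 + 1144/465)) - 211 = (-629 + (1144/465 + 720*I*√17/289)) - 211 = (-291341/465 + 720*I*√17/289) - 211 = -389456/465 + 720*I*√17/289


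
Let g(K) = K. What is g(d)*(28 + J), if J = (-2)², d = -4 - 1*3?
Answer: -224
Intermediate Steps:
d = -7 (d = -4 - 3 = -7)
J = 4
g(d)*(28 + J) = -7*(28 + 4) = -7*32 = -224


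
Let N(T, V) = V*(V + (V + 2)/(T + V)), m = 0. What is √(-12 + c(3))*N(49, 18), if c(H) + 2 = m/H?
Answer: 22068*I*√14/67 ≈ 1232.4*I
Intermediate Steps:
N(T, V) = V*(V + (2 + V)/(T + V))
c(H) = -2 (c(H) = -2 + 0/H = -2 + 0 = -2)
√(-12 + c(3))*N(49, 18) = √(-12 - 2)*(18*(2 + 18 + 18² + 49*18)/(49 + 18)) = √(-14)*(18*(2 + 18 + 324 + 882)/67) = (I*√14)*(18*(1/67)*1226) = (I*√14)*(22068/67) = 22068*I*√14/67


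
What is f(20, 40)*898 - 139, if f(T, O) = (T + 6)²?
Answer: 606909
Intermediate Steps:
f(T, O) = (6 + T)²
f(20, 40)*898 - 139 = (6 + 20)²*898 - 139 = 26²*898 - 139 = 676*898 - 139 = 607048 - 139 = 606909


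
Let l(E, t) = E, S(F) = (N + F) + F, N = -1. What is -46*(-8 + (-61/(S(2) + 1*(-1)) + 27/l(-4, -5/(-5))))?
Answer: 4163/2 ≈ 2081.5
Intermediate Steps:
S(F) = -1 + 2*F (S(F) = (-1 + F) + F = -1 + 2*F)
-46*(-8 + (-61/(S(2) + 1*(-1)) + 27/l(-4, -5/(-5)))) = -46*(-8 + (-61/((-1 + 2*2) + 1*(-1)) + 27/(-4))) = -46*(-8 + (-61/((-1 + 4) - 1) + 27*(-¼))) = -46*(-8 + (-61/(3 - 1) - 27/4)) = -46*(-8 + (-61/2 - 27/4)) = -46*(-8 - 149/4) = -46*(-181/4) = 4163/2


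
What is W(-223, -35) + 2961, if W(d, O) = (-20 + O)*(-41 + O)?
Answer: 7141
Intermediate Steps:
W(d, O) = (-41 + O)*(-20 + O)
W(-223, -35) + 2961 = (820 + (-35)**2 - 61*(-35)) + 2961 = (820 + 1225 + 2135) + 2961 = 4180 + 2961 = 7141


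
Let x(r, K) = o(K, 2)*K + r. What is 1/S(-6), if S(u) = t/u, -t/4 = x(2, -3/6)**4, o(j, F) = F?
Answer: 3/2 ≈ 1.5000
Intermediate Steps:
x(r, K) = r + 2*K (x(r, K) = 2*K + r = r + 2*K)
t = -4 (t = -4*(2 + 2*(-3/6))**4 = -4*(2 + 2*(-3*1/6))**4 = -4*(2 + 2*(-1/2))**4 = -4*(2 - 1)**4 = -4*1**4 = -4*1 = -4)
S(u) = -4/u
1/S(-6) = 1/(-4/(-6)) = 1/(-4*(-1/6)) = 1/(2/3) = 3/2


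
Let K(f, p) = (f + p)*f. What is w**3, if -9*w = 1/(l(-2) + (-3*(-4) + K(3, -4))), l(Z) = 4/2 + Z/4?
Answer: -8/6751269 ≈ -1.1850e-6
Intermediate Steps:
K(f, p) = f*(f + p)
l(Z) = 2 + Z/4 (l(Z) = 4*(1/2) + Z*(1/4) = 2 + Z/4)
w = -2/189 (w = -1/(9*((2 + (1/4)*(-2)) + (-3*(-4) + 3*(3 - 4)))) = -1/(9*((2 - 1/2) + (12 + 3*(-1)))) = -1/(9*(3/2 + (12 - 3))) = -1/(9*(3/2 + 9)) = -1/(9*21/2) = -1/9*2/21 = -2/189 ≈ -0.010582)
w**3 = (-2/189)**3 = -8/6751269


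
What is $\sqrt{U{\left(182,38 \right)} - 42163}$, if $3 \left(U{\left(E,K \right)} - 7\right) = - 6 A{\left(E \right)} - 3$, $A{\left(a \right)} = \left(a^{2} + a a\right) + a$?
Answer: $i \sqrt{175017} \approx 418.35 i$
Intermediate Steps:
$A{\left(a \right)} = a + 2 a^{2}$ ($A{\left(a \right)} = \left(a^{2} + a^{2}\right) + a = 2 a^{2} + a = a + 2 a^{2}$)
$U{\left(E,K \right)} = 6 - 2 E \left(1 + 2 E\right)$ ($U{\left(E,K \right)} = 7 + \frac{- 6 E \left(1 + 2 E\right) - 3}{3} = 7 + \frac{-3 - 6 E \left(1 + 2 E\right)}{3} = 7 - \left(1 + 2 E \left(1 + 2 E\right)\right) = 6 - 2 E \left(1 + 2 E\right)$)
$\sqrt{U{\left(182,38 \right)} - 42163} = \sqrt{\left(6 - 364 \left(1 + 2 \cdot 182\right)\right) - 42163} = \sqrt{\left(6 - 364 \left(1 + 364\right)\right) - 42163} = \sqrt{\left(6 - 364 \cdot 365\right) - 42163} = \sqrt{\left(6 - 132860\right) - 42163} = \sqrt{-132854 - 42163} = \sqrt{-175017} = i \sqrt{175017}$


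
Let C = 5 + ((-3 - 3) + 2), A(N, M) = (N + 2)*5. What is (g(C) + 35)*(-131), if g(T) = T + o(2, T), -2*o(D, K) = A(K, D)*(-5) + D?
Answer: -18995/2 ≈ -9497.5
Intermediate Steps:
A(N, M) = 10 + 5*N (A(N, M) = (2 + N)*5 = 10 + 5*N)
o(D, K) = 25 - D/2 + 25*K/2 (o(D, K) = -((10 + 5*K)*(-5) + D)/2 = -((-50 - 25*K) + D)/2 = -(-50 + D - 25*K)/2 = 25 - D/2 + 25*K/2)
C = 1 (C = 5 + (-6 + 2) = 5 - 4 = 1)
g(T) = 24 + 27*T/2 (g(T) = T + (25 - ½*2 + 25*T/2) = T + (25 - 1 + 25*T/2) = T + (24 + 25*T/2) = 24 + 27*T/2)
(g(C) + 35)*(-131) = ((24 + (27/2)*1) + 35)*(-131) = ((24 + 27/2) + 35)*(-131) = (75/2 + 35)*(-131) = (145/2)*(-131) = -18995/2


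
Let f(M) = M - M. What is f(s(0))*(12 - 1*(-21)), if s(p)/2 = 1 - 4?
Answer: 0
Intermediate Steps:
s(p) = -6 (s(p) = 2*(1 - 4) = 2*(-3) = -6)
f(M) = 0
f(s(0))*(12 - 1*(-21)) = 0*(12 - 1*(-21)) = 0*(12 + 21) = 0*33 = 0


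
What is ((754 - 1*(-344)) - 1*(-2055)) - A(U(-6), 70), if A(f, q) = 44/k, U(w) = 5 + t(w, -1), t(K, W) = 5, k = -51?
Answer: 160847/51 ≈ 3153.9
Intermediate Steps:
U(w) = 10 (U(w) = 5 + 5 = 10)
A(f, q) = -44/51 (A(f, q) = 44/(-51) = 44*(-1/51) = -44/51)
((754 - 1*(-344)) - 1*(-2055)) - A(U(-6), 70) = ((754 - 1*(-344)) - 1*(-2055)) - 1*(-44/51) = ((754 + 344) + 2055) + 44/51 = (1098 + 2055) + 44/51 = 3153 + 44/51 = 160847/51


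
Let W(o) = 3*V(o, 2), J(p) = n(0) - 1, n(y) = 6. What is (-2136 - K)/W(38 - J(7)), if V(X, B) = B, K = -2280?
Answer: 24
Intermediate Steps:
J(p) = 5 (J(p) = 6 - 1 = 5)
W(o) = 6 (W(o) = 3*2 = 6)
(-2136 - K)/W(38 - J(7)) = (-2136 - 1*(-2280))/6 = (-2136 + 2280)*(⅙) = 144*(⅙) = 24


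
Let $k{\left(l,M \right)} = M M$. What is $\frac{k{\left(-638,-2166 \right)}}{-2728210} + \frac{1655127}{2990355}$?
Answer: $- \frac{16691024403}{14312835815} \approx -1.1662$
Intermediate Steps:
$k{\left(l,M \right)} = M^{2}$
$\frac{k{\left(-638,-2166 \right)}}{-2728210} + \frac{1655127}{2990355} = \frac{\left(-2166\right)^{2}}{-2728210} + \frac{1655127}{2990355} = 4691556 \left(- \frac{1}{2728210}\right) + 1655127 \cdot \frac{1}{2990355} = - \frac{123462}{71795} + \frac{551709}{996785} = - \frac{16691024403}{14312835815}$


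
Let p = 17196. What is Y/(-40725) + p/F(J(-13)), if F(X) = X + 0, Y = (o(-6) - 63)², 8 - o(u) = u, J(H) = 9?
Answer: 77809499/40725 ≈ 1910.6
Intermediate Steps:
o(u) = 8 - u
Y = 2401 (Y = ((8 - 1*(-6)) - 63)² = ((8 + 6) - 63)² = (14 - 63)² = (-49)² = 2401)
F(X) = X
Y/(-40725) + p/F(J(-13)) = 2401/(-40725) + 17196/9 = 2401*(-1/40725) + 17196*(⅑) = -2401/40725 + 5732/3 = 77809499/40725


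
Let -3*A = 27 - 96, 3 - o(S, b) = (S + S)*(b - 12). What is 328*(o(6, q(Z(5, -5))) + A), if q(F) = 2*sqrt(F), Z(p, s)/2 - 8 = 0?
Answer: 24272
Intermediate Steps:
Z(p, s) = 16 (Z(p, s) = 16 + 2*0 = 16 + 0 = 16)
o(S, b) = 3 - 2*S*(-12 + b) (o(S, b) = 3 - (S + S)*(b - 12) = 3 - 2*S*(-12 + b))
A = 23 (A = -(27 - 96)/3 = -1/3*(-69) = 23)
328*(o(6, q(Z(5, -5))) + A) = 328*((3 + 24*6 - 2*6*2*sqrt(16)) + 23) = 328*((3 + 144 - 2*6*2*4) + 23) = 328*((3 + 144 - 2*6*8) + 23) = 328*((3 + 144 - 96) + 23) = 328*(51 + 23) = 328*74 = 24272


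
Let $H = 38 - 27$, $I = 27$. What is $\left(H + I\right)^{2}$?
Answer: $1444$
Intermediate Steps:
$H = 11$ ($H = 38 - 27 = 11$)
$\left(H + I\right)^{2} = \left(11 + 27\right)^{2} = 38^{2} = 1444$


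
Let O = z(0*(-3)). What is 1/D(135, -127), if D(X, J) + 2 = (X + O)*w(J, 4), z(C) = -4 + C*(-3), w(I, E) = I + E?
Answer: -1/16115 ≈ -6.2054e-5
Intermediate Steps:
w(I, E) = E + I
z(C) = -4 - 3*C
O = -4 (O = -4 - 0*(-3) = -4 - 3*0 = -4 + 0 = -4)
D(X, J) = -2 + (-4 + X)*(4 + J) (D(X, J) = -2 + (X - 4)*(4 + J) = -2 + (-4 + X)*(4 + J))
1/D(135, -127) = 1/(-18 - 4*(-127) + 135*(4 - 127)) = 1/(-18 + 508 + 135*(-123)) = 1/(-18 + 508 - 16605) = 1/(-16115) = -1/16115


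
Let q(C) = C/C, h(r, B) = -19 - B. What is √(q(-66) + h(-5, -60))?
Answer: √42 ≈ 6.4807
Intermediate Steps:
q(C) = 1
√(q(-66) + h(-5, -60)) = √(1 + (-19 - 1*(-60))) = √(1 + (-19 + 60)) = √(1 + 41) = √42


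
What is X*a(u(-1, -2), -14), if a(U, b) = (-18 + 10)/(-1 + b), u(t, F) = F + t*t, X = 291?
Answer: 776/5 ≈ 155.20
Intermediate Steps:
u(t, F) = F + t**2
a(U, b) = -8/(-1 + b)
X*a(u(-1, -2), -14) = 291*(-8/(-1 - 14)) = 291*(-8/(-15)) = 291*(-8*(-1/15)) = 291*(8/15) = 776/5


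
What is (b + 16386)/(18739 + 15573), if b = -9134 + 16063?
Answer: 23315/34312 ≈ 0.67950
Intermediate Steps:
b = 6929
(b + 16386)/(18739 + 15573) = (6929 + 16386)/(18739 + 15573) = 23315/34312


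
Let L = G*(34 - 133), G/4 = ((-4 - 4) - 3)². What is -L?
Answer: 47916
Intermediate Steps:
G = 484 (G = 4*((-4 - 4) - 3)² = 4*(-8 - 3)² = 4*(-11)² = 4*121 = 484)
L = -47916 (L = 484*(34 - 133) = 484*(-99) = -47916)
-L = -1*(-47916) = 47916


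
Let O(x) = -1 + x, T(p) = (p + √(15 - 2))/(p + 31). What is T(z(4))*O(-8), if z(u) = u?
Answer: -36/35 - 9*√13/35 ≈ -1.9557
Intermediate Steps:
T(p) = (p + √13)/(31 + p)
T(z(4))*O(-8) = ((4 + √13)/(31 + 4))*(-1 - 8) = ((4 + √13)/35)*(-9) = (4/35 + √13/35)*(-9) = -36/35 - 9*√13/35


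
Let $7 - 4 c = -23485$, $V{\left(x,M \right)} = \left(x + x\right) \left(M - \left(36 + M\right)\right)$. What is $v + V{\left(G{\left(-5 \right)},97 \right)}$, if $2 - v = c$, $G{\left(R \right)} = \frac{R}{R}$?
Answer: $-5943$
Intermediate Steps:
$G{\left(R \right)} = 1$
$V{\left(x,M \right)} = - 72 x$ ($V{\left(x,M \right)} = 2 x \left(-36\right) = - 72 x$)
$c = 5873$ ($c = \frac{7}{4} - - \frac{23485}{4} = \frac{7}{4} + \frac{23485}{4} = 5873$)
$v = -5871$ ($v = 2 - 5873 = -5871$)
$v + V{\left(G{\left(-5 \right)},97 \right)} = -5871 - 72 = -5943$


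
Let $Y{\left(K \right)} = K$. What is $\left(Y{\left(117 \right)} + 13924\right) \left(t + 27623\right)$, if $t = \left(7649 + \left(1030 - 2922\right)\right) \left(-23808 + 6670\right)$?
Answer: $-1384945871563$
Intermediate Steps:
$t = -98663466$ ($t = \left(7649 + \left(1030 - 2922\right)\right) \left(-17138\right) = \left(7649 - 1892\right) \left(-17138\right) = 5757 \left(-17138\right) = -98663466$)
$\left(Y{\left(117 \right)} + 13924\right) \left(t + 27623\right) = \left(117 + 13924\right) \left(-98663466 + 27623\right) = 14041 \left(-98635843\right) = -1384945871563$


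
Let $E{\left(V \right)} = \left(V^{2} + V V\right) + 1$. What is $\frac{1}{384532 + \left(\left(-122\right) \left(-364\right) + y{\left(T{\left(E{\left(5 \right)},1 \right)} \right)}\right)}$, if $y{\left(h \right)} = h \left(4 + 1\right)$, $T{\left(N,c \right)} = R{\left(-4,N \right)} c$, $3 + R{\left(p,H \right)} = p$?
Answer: $\frac{1}{428905} \approx 2.3315 \cdot 10^{-6}$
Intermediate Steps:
$R{\left(p,H \right)} = -3 + p$
$E{\left(V \right)} = 1 + 2 V^{2}$ ($E{\left(V \right)} = \left(V^{2} + V^{2}\right) + 1 = 2 V^{2} + 1 = 1 + 2 V^{2}$)
$T{\left(N,c \right)} = - 7 c$ ($T{\left(N,c \right)} = \left(-3 - 4\right) c = - 7 c$)
$y{\left(h \right)} = 5 h$ ($y{\left(h \right)} = h 5 = 5 h$)
$\frac{1}{384532 + \left(\left(-122\right) \left(-364\right) + y{\left(T{\left(E{\left(5 \right)},1 \right)} \right)}\right)} = \frac{1}{384532 + \left(\left(-122\right) \left(-364\right) + 5 \left(\left(-7\right) 1\right)\right)} = \frac{1}{384532 + \left(44408 + 5 \left(-7\right)\right)} = \frac{1}{384532 + \left(44408 - 35\right)} = \frac{1}{384532 + 44373} = \frac{1}{428905}$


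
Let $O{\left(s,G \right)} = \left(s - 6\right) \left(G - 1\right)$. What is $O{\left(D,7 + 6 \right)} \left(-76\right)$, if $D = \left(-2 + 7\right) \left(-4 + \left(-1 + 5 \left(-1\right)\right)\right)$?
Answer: $51072$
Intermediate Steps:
$D = -50$ ($D = 5 \left(-4 - 6\right) = 5 \left(-10\right) = -50$)
$O{\left(s,G \right)} = \left(-1 + G\right) \left(-6 + s\right)$ ($O{\left(s,G \right)} = \left(-6 + s\right) \left(-1 + G\right) = \left(-1 + G\right) \left(-6 + s\right)$)
$O{\left(D,7 + 6 \right)} \left(-76\right) = \left(6 - -50 - 6 \left(7 + 6\right) + \left(7 + 6\right) \left(-50\right)\right) \left(-76\right) = \left(6 + 50 - 78 + 13 \left(-50\right)\right) \left(-76\right) = \left(6 + 50 - 78 - 650\right) \left(-76\right) = \left(-672\right) \left(-76\right) = 51072$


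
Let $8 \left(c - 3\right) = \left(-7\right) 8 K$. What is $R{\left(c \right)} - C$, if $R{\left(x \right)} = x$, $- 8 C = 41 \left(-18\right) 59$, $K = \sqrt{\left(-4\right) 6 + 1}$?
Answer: $- \frac{21759}{4} - 7 i \sqrt{23} \approx -5439.8 - 33.571 i$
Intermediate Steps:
$K = i \sqrt{23}$ ($K = \sqrt{-24 + 1} = \sqrt{-23} = i \sqrt{23} \approx 4.7958 i$)
$C = \frac{21771}{4}$ ($C = - \frac{41 \left(-18\right) 59}{8} = - \frac{\left(-738\right) 59}{8} = \left(- \frac{1}{8}\right) \left(-43542\right) = \frac{21771}{4} \approx 5442.8$)
$c = 3 - 7 i \sqrt{23}$ ($c = 3 + \frac{\left(-7\right) 8 i \sqrt{23}}{8} = 3 + \frac{\left(-56\right) i \sqrt{23}}{8} = 3 - 7 i \sqrt{23} \approx 3.0 - 33.571 i$)
$R{\left(c \right)} - C = \left(3 - 7 i \sqrt{23}\right) - \frac{21771}{4} = - \frac{21759}{4} - 7 i \sqrt{23}$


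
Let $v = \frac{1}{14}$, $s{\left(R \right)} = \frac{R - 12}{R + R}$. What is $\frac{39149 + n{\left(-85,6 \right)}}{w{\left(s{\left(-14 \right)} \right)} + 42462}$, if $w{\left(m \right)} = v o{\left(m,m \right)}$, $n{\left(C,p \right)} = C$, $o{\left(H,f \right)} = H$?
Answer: $\frac{7656544}{8322565} \approx 0.91997$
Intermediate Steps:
$s{\left(R \right)} = \frac{-12 + R}{2 R}$
$v = \frac{1}{14} \approx 0.071429$
$w{\left(m \right)} = \frac{m}{14}$
$\frac{39149 + n{\left(-85,6 \right)}}{w{\left(s{\left(-14 \right)} \right)} + 42462} = \frac{39149 - 85}{\frac{\frac{1}{2} \frac{1}{-14} \left(-12 - 14\right)}{14} + 42462} = \frac{39064}{\frac{\frac{1}{2} \left(- \frac{1}{14}\right) \left(-26\right)}{14} + 42462} = \frac{39064}{\frac{1}{14} \cdot \frac{13}{14} + 42462} = \frac{39064}{\frac{13}{196} + 42462} = \frac{39064}{\frac{8322565}{196}} = 39064 \cdot \frac{196}{8322565} = \frac{7656544}{8322565}$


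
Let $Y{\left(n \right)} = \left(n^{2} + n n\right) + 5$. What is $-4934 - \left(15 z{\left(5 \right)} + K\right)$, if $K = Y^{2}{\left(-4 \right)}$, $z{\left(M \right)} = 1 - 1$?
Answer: $-6303$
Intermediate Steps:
$z{\left(M \right)} = 0$ ($z{\left(M \right)} = 1 - 1 = 0$)
$Y{\left(n \right)} = 5 + 2 n^{2}$ ($Y{\left(n \right)} = \left(n^{2} + n^{2}\right) + 5 = 2 n^{2} + 5 = 5 + 2 n^{2}$)
$K = 1369$ ($K = \left(5 + 2 \left(-4\right)^{2}\right)^{2} = \left(5 + 2 \cdot 16\right)^{2} = \left(5 + 32\right)^{2} = 37^{2} = 1369$)
$-4934 - \left(15 z{\left(5 \right)} + K\right) = -4934 - \left(15 \cdot 0 + 1369\right) = -4934 - \left(0 + 1369\right) = -4934 - 1369 = -6303$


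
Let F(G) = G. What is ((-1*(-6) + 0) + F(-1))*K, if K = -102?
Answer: -510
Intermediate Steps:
((-1*(-6) + 0) + F(-1))*K = ((-1*(-6) + 0) - 1)*(-102) = ((6 + 0) - 1)*(-102) = (6 - 1)*(-102) = 5*(-102) = -510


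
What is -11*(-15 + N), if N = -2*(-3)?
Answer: 99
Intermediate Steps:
N = 6
-11*(-15 + N) = -11*(-15 + 6) = -11*(-9) = 99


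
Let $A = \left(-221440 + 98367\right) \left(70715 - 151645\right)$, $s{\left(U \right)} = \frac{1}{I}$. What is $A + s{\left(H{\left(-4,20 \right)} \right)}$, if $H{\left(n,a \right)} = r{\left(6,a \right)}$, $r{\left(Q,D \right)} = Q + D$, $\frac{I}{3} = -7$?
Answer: $\frac{209166255689}{21} \approx 9.9603 \cdot 10^{9}$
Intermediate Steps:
$I = -21$ ($I = 3 \left(-7\right) = -21$)
$r{\left(Q,D \right)} = D + Q$
$H{\left(n,a \right)} = 6 + a$ ($H{\left(n,a \right)} = a + 6 = 6 + a$)
$s{\left(U \right)} = - \frac{1}{21}$ ($s{\left(U \right)} = \frac{1}{-21} = - \frac{1}{21}$)
$A = 9960297890$ ($A = \left(-123073\right) \left(-80930\right) = 9960297890$)
$A + s{\left(H{\left(-4,20 \right)} \right)} = 9960297890 - \frac{1}{21} = \frac{209166255689}{21}$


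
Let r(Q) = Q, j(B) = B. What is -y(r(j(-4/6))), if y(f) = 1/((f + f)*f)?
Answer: -9/8 ≈ -1.1250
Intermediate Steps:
y(f) = 1/(2*f**2) (y(f) = 1/(((2*f))*f) = (1/(2*f))/f = 1/(2*f**2))
-y(r(j(-4/6))) = -1/(2*(-4/6)**2) = -1/(2*(-4*1/6)**2) = -1/(2*(-2/3)**2) = -9/(2*4) = -1*9/8 = -9/8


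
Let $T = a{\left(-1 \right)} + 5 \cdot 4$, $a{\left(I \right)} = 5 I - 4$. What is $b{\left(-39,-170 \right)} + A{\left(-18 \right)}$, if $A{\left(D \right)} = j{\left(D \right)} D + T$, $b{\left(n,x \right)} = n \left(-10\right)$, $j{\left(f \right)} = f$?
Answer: $725$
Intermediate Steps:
$a{\left(I \right)} = -4 + 5 I$
$T = 11$ ($T = \left(-4 + 5 \left(-1\right)\right) + 5 \cdot 4 = \left(-4 - 5\right) + 20 = -9 + 20 = 11$)
$b{\left(n,x \right)} = - 10 n$
$A{\left(D \right)} = 11 + D^{2}$ ($A{\left(D \right)} = D D + 11 = D^{2} + 11 = 11 + D^{2}$)
$b{\left(-39,-170 \right)} + A{\left(-18 \right)} = \left(-10\right) \left(-39\right) + \left(11 + \left(-18\right)^{2}\right) = 390 + \left(11 + 324\right) = 390 + 335 = 725$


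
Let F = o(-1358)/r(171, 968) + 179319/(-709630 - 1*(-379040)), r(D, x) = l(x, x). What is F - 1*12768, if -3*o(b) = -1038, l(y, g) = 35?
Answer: -5905038049/462826 ≈ -12759.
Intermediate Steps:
r(D, x) = 35
o(b) = 346 (o(b) = -1/3*(-1038) = 346)
F = 4324319/462826 (F = 346/35 + 179319/(-709630 - 1*(-379040)) = 346*(1/35) + 179319/(-709630 + 379040) = 346/35 + 179319/(-330590) = 346/35 + 179319*(-1/330590) = 346/35 - 179319/330590 = 4324319/462826 ≈ 9.3433)
F - 1*12768 = 4324319/462826 - 1*12768 = 4324319/462826 - 12768 = -5905038049/462826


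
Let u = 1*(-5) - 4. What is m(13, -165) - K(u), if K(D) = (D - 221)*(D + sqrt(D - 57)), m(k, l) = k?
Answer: -2057 + 230*I*sqrt(66) ≈ -2057.0 + 1868.5*I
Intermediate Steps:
u = -9 (u = -5 - 4 = -9)
K(D) = (-221 + D)*(D + sqrt(-57 + D))
m(13, -165) - K(u) = 13 - ((-9)**2 - 221*(-9) - 221*sqrt(-57 - 9) - 9*sqrt(-57 - 9)) = 13 - (81 + 1989 - 221*I*sqrt(66) - 9*I*sqrt(66)) = 13 - (2070 - 230*I*sqrt(66)) = 13 + (-2070 + 230*I*sqrt(66)) = -2057 + 230*I*sqrt(66)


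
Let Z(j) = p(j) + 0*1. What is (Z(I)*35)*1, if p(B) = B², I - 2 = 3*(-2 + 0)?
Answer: 560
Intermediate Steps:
I = -4 (I = 2 + 3*(-2 + 0) = 2 + 3*(-2) = 2 - 6 = -4)
Z(j) = j² (Z(j) = j² + 0*1 = j² + 0 = j²)
(Z(I)*35)*1 = ((-4)²*35)*1 = (16*35)*1 = 560*1 = 560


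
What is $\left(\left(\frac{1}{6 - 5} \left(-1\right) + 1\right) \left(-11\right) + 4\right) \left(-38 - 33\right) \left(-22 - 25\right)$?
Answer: $13348$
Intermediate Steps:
$\left(\left(\frac{1}{6 - 5} \left(-1\right) + 1\right) \left(-11\right) + 4\right) \left(-38 - 33\right) \left(-22 - 25\right) = \left(\left(1^{-1} \left(-1\right) + 1\right) \left(-11\right) + 4\right) \left(\left(-71\right) \left(-47\right)\right) = \left(\left(1 \left(-1\right) + 1\right) \left(-11\right) + 4\right) 3337 = \left(\left(-1 + 1\right) \left(-11\right) + 4\right) 3337 = \left(0 \left(-11\right) + 4\right) 3337 = \left(0 + 4\right) 3337 = 4 \cdot 3337 = 13348$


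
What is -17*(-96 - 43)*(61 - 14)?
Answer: 111061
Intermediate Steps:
-17*(-96 - 43)*(61 - 14) = -(-2363)*47 = -17*(-6533) = 111061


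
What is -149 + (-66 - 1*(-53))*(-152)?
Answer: 1827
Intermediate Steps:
-149 + (-66 - 1*(-53))*(-152) = -149 + (-66 + 53)*(-152) = -149 - 13*(-152) = -149 + 1976 = 1827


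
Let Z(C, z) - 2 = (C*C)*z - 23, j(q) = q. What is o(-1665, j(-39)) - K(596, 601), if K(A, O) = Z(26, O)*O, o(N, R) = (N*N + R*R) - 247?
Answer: -241385756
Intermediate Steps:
Z(C, z) = -21 + z*C² (Z(C, z) = 2 + ((C*C)*z - 23) = 2 + (C²*z - 23) = 2 + (z*C² - 23) = 2 + (-23 + z*C²) = -21 + z*C²)
o(N, R) = -247 + N² + R² (o(N, R) = (N² + R²) - 247 = -247 + N² + R²)
K(A, O) = O*(-21 + 676*O) (K(A, O) = (-21 + O*26²)*O = (-21 + O*676)*O = (-21 + 676*O)*O = O*(-21 + 676*O))
o(-1665, j(-39)) - K(596, 601) = (-247 + (-1665)² + (-39)²) - 601*(-21 + 676*601) = (-247 + 2772225 + 1521) - 601*(-21 + 406276) = 2773499 - 601*406255 = 2773499 - 1*244159255 = 2773499 - 244159255 = -241385756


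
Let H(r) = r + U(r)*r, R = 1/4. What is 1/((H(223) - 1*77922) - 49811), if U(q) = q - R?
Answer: -4/311347 ≈ -1.2847e-5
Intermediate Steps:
R = ¼ ≈ 0.25000
U(q) = -¼ + q (U(q) = q - 1*¼ = q - ¼ = -¼ + q)
H(r) = r + r*(-¼ + r) (H(r) = r + (-¼ + r)*r = r + r*(-¼ + r))
1/((H(223) - 1*77922) - 49811) = 1/(((¼)*223*(3 + 4*223) - 1*77922) - 49811) = 1/(((¼)*223*(3 + 892) - 77922) - 49811) = 1/(((¼)*223*895 - 77922) - 49811) = 1/((199585/4 - 77922) - 49811) = 1/(-112103/4 - 49811) = 1/(-311347/4) = -4/311347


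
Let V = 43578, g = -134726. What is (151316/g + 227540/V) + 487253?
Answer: 715182524004319/1467772407 ≈ 4.8726e+5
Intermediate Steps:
(151316/g + 227540/V) + 487253 = (151316/(-134726) + 227540/43578) + 487253 = (151316*(-1/134726) + 227540*(1/43578)) + 487253 = (-75658/67363 + 113770/21789) + 487253 = 6015376348/1467772407 + 487253 = 715182524004319/1467772407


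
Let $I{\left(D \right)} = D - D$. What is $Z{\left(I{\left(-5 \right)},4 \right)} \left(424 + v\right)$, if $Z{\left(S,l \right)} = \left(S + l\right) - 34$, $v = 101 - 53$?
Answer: $-14160$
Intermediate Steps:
$I{\left(D \right)} = 0$
$v = 48$
$Z{\left(S,l \right)} = -34 + S + l$
$Z{\left(I{\left(-5 \right)},4 \right)} \left(424 + v\right) = \left(-34 + 0 + 4\right) \left(424 + 48\right) = \left(-30\right) 472 = -14160$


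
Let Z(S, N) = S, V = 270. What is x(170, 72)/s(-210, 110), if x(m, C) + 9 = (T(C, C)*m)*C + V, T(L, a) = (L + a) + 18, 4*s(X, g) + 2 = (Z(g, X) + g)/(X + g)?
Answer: -13220940/7 ≈ -1.8887e+6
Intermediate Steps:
s(X, g) = -½ + g/(2*(X + g)) (s(X, g) = -½ + ((g + g)/(X + g))/4 = -½ + ((2*g)/(X + g))/4 = -½ + (2*g/(X + g))/4 = -½ + g/(2*(X + g)))
T(L, a) = 18 + L + a
x(m, C) = 261 + C*m*(18 + 2*C) (x(m, C) = -9 + (((18 + C + C)*m)*C + 270) = -9 + (((18 + 2*C)*m)*C + 270) = -9 + ((m*(18 + 2*C))*C + 270) = -9 + (C*m*(18 + 2*C) + 270) = -9 + (270 + C*m*(18 + 2*C)) = 261 + C*m*(18 + 2*C))
x(170, 72)/s(-210, 110) = (261 + 2*72*170*(9 + 72))/((-1*(-210)/(2*(-210) + 2*110))) = (261 + 2*72*170*81)/((-1*(-210)/(-420 + 220))) = (261 + 1982880)/((-1*(-210)/(-200))) = 1983141/((-1*(-210)*(-1/200))) = 1983141/(-21/20) = 1983141*(-20/21) = -13220940/7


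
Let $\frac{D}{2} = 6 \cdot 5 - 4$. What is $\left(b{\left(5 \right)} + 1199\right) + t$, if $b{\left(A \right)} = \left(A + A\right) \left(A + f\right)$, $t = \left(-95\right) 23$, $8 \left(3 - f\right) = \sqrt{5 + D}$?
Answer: $-906 - \frac{5 \sqrt{57}}{4} \approx -915.44$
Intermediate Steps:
$D = 52$ ($D = 2 \left(6 \cdot 5 - 4\right) = 2 \left(30 - 4\right) = 2 \cdot 26 = 52$)
$f = 3 - \frac{\sqrt{57}}{8}$ ($f = 3 - \frac{\sqrt{5 + 52}}{8} = 3 - \frac{\sqrt{57}}{8} \approx 2.0563$)
$t = -2185$
$b{\left(A \right)} = 2 A \left(3 + A - \frac{\sqrt{57}}{8}\right)$ ($b{\left(A \right)} = \left(A + A\right) \left(A + \left(3 - \frac{\sqrt{57}}{8}\right)\right) = 2 A \left(3 + A - \frac{\sqrt{57}}{8}\right)$)
$\left(b{\left(5 \right)} + 1199\right) + t = \left(\frac{1}{4} \cdot 5 \left(24 - \sqrt{57} + 8 \cdot 5\right) + 1199\right) - 2185 = \left(\frac{1}{4} \cdot 5 \left(24 - \sqrt{57} + 40\right) + 1199\right) - 2185 = \left(\frac{1}{4} \cdot 5 \left(64 - \sqrt{57}\right) + 1199\right) - 2185 = \left(\left(80 - \frac{5 \sqrt{57}}{4}\right) + 1199\right) - 2185 = \left(1279 - \frac{5 \sqrt{57}}{4}\right) - 2185 = -906 - \frac{5 \sqrt{57}}{4}$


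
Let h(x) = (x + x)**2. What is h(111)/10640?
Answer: 12321/2660 ≈ 4.6320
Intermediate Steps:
h(x) = 4*x**2 (h(x) = (2*x)**2 = 4*x**2)
h(111)/10640 = (4*111**2)/10640 = (4*12321)*(1/10640) = 49284*(1/10640) = 12321/2660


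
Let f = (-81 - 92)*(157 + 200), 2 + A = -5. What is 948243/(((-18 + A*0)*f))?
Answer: 18593/21798 ≈ 0.85297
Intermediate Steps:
A = -7 (A = -2 - 5 = -7)
f = -61761 (f = -173*357 = -61761)
948243/(((-18 + A*0)*f)) = 948243/(((-18 - 7*0)*(-61761))) = 948243/(((-18 + 0)*(-61761))) = 948243/((-18*(-61761))) = 948243/1111698 = 948243*(1/1111698) = 18593/21798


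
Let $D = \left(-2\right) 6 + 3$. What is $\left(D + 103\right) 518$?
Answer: $48692$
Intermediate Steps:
$D = -9$ ($D = -12 + 3 = -9$)
$\left(D + 103\right) 518 = \left(-9 + 103\right) 518 = 94 \cdot 518 = 48692$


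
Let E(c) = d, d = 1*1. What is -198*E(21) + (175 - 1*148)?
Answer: -171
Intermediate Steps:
d = 1
E(c) = 1
-198*E(21) + (175 - 1*148) = -198*1 + (175 - 1*148) = -198 + (175 - 148) = -198 + 27 = -171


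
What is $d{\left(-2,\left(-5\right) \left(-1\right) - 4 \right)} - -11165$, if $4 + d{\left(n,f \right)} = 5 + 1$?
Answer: $11167$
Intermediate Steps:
$d{\left(n,f \right)} = 2$ ($d{\left(n,f \right)} = -4 + \left(5 + 1\right) = -4 + 6 = 2$)
$d{\left(-2,\left(-5\right) \left(-1\right) - 4 \right)} - -11165 = 2 - -11165 = 2 + 11165 = 11167$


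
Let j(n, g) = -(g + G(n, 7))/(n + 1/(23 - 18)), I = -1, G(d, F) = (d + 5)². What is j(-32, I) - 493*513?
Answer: -40208891/159 ≈ -2.5289e+5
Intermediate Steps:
G(d, F) = (5 + d)²
j(n, g) = -(g + (5 + n)²)/(⅕ + n) (j(n, g) = -(g + (5 + n)²)/(n + 1/(23 - 18)) = -(g + (5 + n)²)/(n + 1/5) = -(g + (5 + n)²)/(n + ⅕) = -(g + (5 + n)²)/(⅕ + n))
j(-32, I) - 493*513 = 5*(-1*(-1) - (5 - 32)²)/(1 + 5*(-32)) - 493*513 = 5*(1 - 1*(-27)²)/(1 - 160) - 252909 = 5*(1 - 1*729)/(-159) - 252909 = 5*(-1/159)*(1 - 729) - 252909 = 5*(-1/159)*(-728) - 252909 = 3640/159 - 252909 = -40208891/159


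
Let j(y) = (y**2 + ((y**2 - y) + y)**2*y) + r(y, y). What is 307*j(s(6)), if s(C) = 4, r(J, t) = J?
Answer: 320508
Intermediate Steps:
j(y) = y + y**2 + y**5 (j(y) = (y**2 + ((y**2 - y) + y)**2*y) + y = (y**2 + (y**2)**2*y) + y = (y**2 + y**4*y) + y = (y**2 + y**5) + y = y + y**2 + y**5)
307*j(s(6)) = 307*(4*(1 + 4 + 4**4)) = 307*(4*(1 + 4 + 256)) = 307*(4*261) = 307*1044 = 320508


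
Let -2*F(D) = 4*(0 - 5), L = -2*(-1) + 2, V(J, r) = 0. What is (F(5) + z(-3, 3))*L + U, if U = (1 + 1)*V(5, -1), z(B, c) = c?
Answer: 52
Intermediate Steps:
L = 4 (L = 2 + 2 = 4)
F(D) = 10 (F(D) = -2*(0 - 5) = -2*(-5) = -½*(-20) = 10)
U = 0 (U = (1 + 1)*0 = 2*0 = 0)
(F(5) + z(-3, 3))*L + U = (10 + 3)*4 + 0 = 13*4 + 0 = 52 + 0 = 52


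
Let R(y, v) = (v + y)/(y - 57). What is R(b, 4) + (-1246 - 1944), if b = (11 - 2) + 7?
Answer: -130810/41 ≈ -3190.5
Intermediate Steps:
b = 16 (b = 9 + 7 = 16)
R(y, v) = (v + y)/(-57 + y)
R(b, 4) + (-1246 - 1944) = (4 + 16)/(-57 + 16) + (-1246 - 1944) = 20/(-41) - 3190 = -1/41*20 - 3190 = -20/41 - 3190 = -130810/41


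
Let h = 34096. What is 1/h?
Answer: 1/34096 ≈ 2.9329e-5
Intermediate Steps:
1/h = 1/34096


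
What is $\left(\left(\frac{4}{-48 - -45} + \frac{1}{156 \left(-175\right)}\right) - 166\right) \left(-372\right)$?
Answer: $\frac{141614231}{2275} \approx 62248.0$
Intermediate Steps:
$\left(\left(\frac{4}{-48 - -45} + \frac{1}{156 \left(-175\right)}\right) - 166\right) \left(-372\right) = \left(\left(\frac{4}{-48 + 45} + \frac{1}{156} \left(- \frac{1}{175}\right)\right) - 166\right) \left(-372\right) = \left(\left(\frac{4}{-3} - \frac{1}{27300}\right) - 166\right) \left(-372\right) = \left(\left(4 \left(- \frac{1}{3}\right) - \frac{1}{27300}\right) - 166\right) \left(-372\right) = \left(\left(- \frac{4}{3} - \frac{1}{27300}\right) - 166\right) \left(-372\right) = \left(- \frac{36401}{27300} - 166\right) \left(-372\right) = \left(- \frac{4568201}{27300}\right) \left(-372\right) = \frac{141614231}{2275}$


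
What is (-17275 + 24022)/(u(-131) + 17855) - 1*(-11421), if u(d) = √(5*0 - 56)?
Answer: 1213715871262/106267027 - 4498*I*√14/106267027 ≈ 11421.0 - 0.00015837*I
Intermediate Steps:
u(d) = 2*I*√14 (u(d) = √(0 - 56) = √(-56) = 2*I*√14)
(-17275 + 24022)/(u(-131) + 17855) - 1*(-11421) = (-17275 + 24022)/(2*I*√14 + 17855) - 1*(-11421) = 6747/(17855 + 2*I*√14) + 11421 = 11421 + 6747/(17855 + 2*I*√14)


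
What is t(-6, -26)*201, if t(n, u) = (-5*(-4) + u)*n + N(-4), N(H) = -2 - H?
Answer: 7638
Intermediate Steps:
t(n, u) = 2 + n*(20 + u) (t(n, u) = (-5*(-4) + u)*n + (-2 - 1*(-4)) = (20 + u)*n + (-2 + 4) = n*(20 + u) + 2 = 2 + n*(20 + u))
t(-6, -26)*201 = (2 + 20*(-6) - 6*(-26))*201 = (2 - 120 + 156)*201 = 38*201 = 7638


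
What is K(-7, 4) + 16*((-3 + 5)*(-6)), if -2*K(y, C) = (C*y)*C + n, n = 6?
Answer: -139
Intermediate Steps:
K(y, C) = -3 - y*C**2/2 (K(y, C) = -((C*y)*C + 6)/2 = -(y*C**2 + 6)/2 = -(6 + y*C**2)/2 = -3 - y*C**2/2)
K(-7, 4) + 16*((-3 + 5)*(-6)) = (-3 - 1/2*(-7)*4**2) + 16*((-3 + 5)*(-6)) = (-3 - 1/2*(-7)*16) + 16*(2*(-6)) = (-3 + 56) + 16*(-12) = 53 - 192 = -139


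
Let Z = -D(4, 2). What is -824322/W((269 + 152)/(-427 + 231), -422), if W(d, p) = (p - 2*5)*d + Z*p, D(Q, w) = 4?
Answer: -20195889/64090 ≈ -315.12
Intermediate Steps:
Z = -4 (Z = -1*4 = -4)
W(d, p) = -4*p + d*(-10 + p) (W(d, p) = (p - 2*5)*d - 4*p = (p - 10)*d - 4*p = (-10 + p)*d - 4*p = d*(-10 + p) - 4*p = -4*p + d*(-10 + p))
-824322/W((269 + 152)/(-427 + 231), -422) = -824322/(-10*(269 + 152)/(-427 + 231) - 4*(-422) + ((269 + 152)/(-427 + 231))*(-422)) = -824322/(-4210/(-196) + 1688 + (421/(-196))*(-422)) = -824322/(-4210*(-1)/196 + 1688 + (421*(-1/196))*(-422)) = -824322/(-10*(-421/196) + 1688 - 421/196*(-422)) = -824322/(2105/98 + 1688 + 88831/98) = -824322/128180/49 = -824322*49/128180 = -20195889/64090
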